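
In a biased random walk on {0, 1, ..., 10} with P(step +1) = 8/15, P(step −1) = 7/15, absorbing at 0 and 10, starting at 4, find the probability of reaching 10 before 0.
P(hit 10 before 0) = (1 − (7/8)^4) / (1 − (7/8)^10) = 29622272/52751105

Let u_k denote P(reach 10 before 0 | start at k). Boundary: u_0 = 0, u_10 = 1. Recurrence: u_k = 8/15·u_{k+1} + 7/15·u_{k-1} for 1 ≤ k ≤ 9. Try u_k = A + B·r^k with r = q/p = (7/15)/(8/15) = 7/8. Substitution satisfies the recurrence; boundary conditions give:
  u_k = (1 − r^k) / (1 − r^N) = (1 − (7/8)^4) / (1 − (7/8)^10) = 29622272/52751105.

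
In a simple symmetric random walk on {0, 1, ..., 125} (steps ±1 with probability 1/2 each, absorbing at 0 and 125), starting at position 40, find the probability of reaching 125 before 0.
P(hit 125 before 0) = 40/125 = 8/25

Let u_k = P(hit 125 before 0 | start at k). Then u_0 = 0, u_125 = 1, and u_k = u_{k-1}/2 + u_{k+1}/2 for 1 ≤ k ≤ 124. This harmonic recurrence is solved by u_k = k/125, giving u_40 = 40/125 = 8/25.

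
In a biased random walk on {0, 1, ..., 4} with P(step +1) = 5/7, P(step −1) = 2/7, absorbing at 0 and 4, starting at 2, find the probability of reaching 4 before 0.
P(hit 4 before 0) = (1 − (2/5)^2) / (1 − (2/5)^4) = 25/29

Let u_k denote P(reach 4 before 0 | start at k). Boundary: u_0 = 0, u_4 = 1. Recurrence: u_k = 5/7·u_{k+1} + 2/7·u_{k-1} for 1 ≤ k ≤ 3. Try u_k = A + B·r^k with r = q/p = (2/7)/(5/7) = 2/5. Substitution satisfies the recurrence; boundary conditions give:
  u_k = (1 − r^k) / (1 − r^N) = (1 − (2/5)^2) / (1 − (2/5)^4) = 25/29.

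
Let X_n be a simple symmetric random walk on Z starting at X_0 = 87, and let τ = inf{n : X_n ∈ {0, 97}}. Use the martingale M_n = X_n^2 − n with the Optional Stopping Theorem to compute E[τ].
E[τ] = 870

M_n = X_n^2 − n is a martingale (since E[X_{n+1}^2 | F_n] = X_n^2 + 1). By OST (τ has finite mean in a bounded region), E[M_τ] = E[M_0] = X_0^2 − 0 = 87^2 = 7569. Also E[M_τ] = E[X_τ^2] − E[τ]. The walk exits at 0 or 97, with P(hit 97 first) = 87/97, so E[X_τ^2] = 97^2 · 87/97 + 0 = 8439. Thus E[τ] = E[X_τ^2] − E[M_τ] = 8439 − 7569 = 870 = 87(97 − 87) = 870.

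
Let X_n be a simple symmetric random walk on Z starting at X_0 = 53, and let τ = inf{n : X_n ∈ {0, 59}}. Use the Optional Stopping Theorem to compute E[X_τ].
E[X_τ] = 53

X_n is a martingale and τ is a bounded-mean stopping time (indeed τ is finite a.s. with bounded expectation since the walk is in a bounded region). By the OST, E[X_τ] = E[X_0] = 53. Equivalently: E[X_τ] = 59 · P(hit 59 first) + 0 · P(hit 0 first) = 59 · (53/59) = 53.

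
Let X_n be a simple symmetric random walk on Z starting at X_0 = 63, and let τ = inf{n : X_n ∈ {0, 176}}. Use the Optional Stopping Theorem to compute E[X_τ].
E[X_τ] = 63

X_n is a martingale and τ is a bounded-mean stopping time (indeed τ is finite a.s. with bounded expectation since the walk is in a bounded region). By the OST, E[X_τ] = E[X_0] = 63. Equivalently: E[X_τ] = 176 · P(hit 176 first) + 0 · P(hit 0 first) = 176 · (63/176) = 63.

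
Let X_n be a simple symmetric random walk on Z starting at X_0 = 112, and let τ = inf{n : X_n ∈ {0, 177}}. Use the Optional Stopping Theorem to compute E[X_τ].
E[X_τ] = 112

X_n is a martingale and τ is a bounded-mean stopping time (indeed τ is finite a.s. with bounded expectation since the walk is in a bounded region). By the OST, E[X_τ] = E[X_0] = 112. Equivalently: E[X_τ] = 177 · P(hit 177 first) + 0 · P(hit 0 first) = 177 · (112/177) = 112.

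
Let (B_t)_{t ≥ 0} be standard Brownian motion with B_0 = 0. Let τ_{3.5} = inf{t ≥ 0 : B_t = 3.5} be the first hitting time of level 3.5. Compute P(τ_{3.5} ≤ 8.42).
P(τ_{3.5} ≤ 8.42) = 2(1 − Φ(3.5/√8.42)) = 2(1 − Φ(1.2062)) ≈ 0.2277

By the reflection principle for standard BM, P(τ_b ≤ t) = 2 · P(B_t ≥ b). Since B_t ~ N(0, t), P(B_t ≥ 3.5) = 1 − Φ(3.5/√t) = 1 − Φ(3.5/√8.42) = 1 − Φ(1.2062) ≈ 0.11387. Doubling: P(τ_{3.5} ≤ 8.42) ≈ 2 · 0.11387 = 0.22774 ≈ 0.2277.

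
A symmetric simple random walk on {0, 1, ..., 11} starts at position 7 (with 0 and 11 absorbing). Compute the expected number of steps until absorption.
E[τ | X_0 = 7] = 28

Let v_k = E[τ | X_0 = k]. Boundary: v_0 = v_11 = 0. Recurrence: v_k = 1 + (v_{k-1} + v_{k+1})/2 for 1 ≤ k ≤ 10. The particular solution to v_k − (v_{k-1} + v_{k+1})/2 = 1 is v_k = −k^2. Adding homogeneous solution A + B k and matching boundaries gives v_k = k (11 − k). Substituting k = 7: v_7 = 7 · 4 = 28.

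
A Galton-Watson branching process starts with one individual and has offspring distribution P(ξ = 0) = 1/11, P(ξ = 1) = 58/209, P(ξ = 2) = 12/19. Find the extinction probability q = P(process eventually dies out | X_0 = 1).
q = 19/132

The pgf is f(s) = 1/11 + 58/209·s + 12/19·s². The extinction probability q is the smallest fixed point of f in [0, 1]. Setting s = f(s):
  12/19·s² + (58/209 − 1)·s + 1/11 = 0
  12/19·s² − (1/11 + 12/19)·s + 1/11 = 0
which factors as (s − 1)·(12/19·s − 1/11) = 0, giving roots s = 1 and s = (1/11)/(12/19) = 19/132.
Mean offspring μ = 58/209 + 2·12/19 = 322/209 > 1 (supercritical), so q < 1. The extinction probability is the smaller root: q = (1/11)/(12/19) = 19/132.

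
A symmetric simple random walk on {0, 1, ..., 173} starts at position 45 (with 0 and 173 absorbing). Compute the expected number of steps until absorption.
E[τ | X_0 = 45] = 5760

Let v_k = E[τ | X_0 = k]. Boundary: v_0 = v_173 = 0. Recurrence: v_k = 1 + (v_{k-1} + v_{k+1})/2 for 1 ≤ k ≤ 172. The particular solution to v_k − (v_{k-1} + v_{k+1})/2 = 1 is v_k = −k^2. Adding homogeneous solution A + B k and matching boundaries gives v_k = k (173 − k). Substituting k = 45: v_45 = 45 · 128 = 5760.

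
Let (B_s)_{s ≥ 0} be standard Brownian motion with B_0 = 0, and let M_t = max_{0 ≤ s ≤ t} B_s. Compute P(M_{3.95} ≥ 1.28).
P(M_{3.95} ≥ 1.28) = 2·P(B_{3.95} ≥ 1.28) = 2(1 − Φ(1.28/√3.95)) ≈ 0.5196

By the reflection principle for Brownian motion, P(M_t ≥ a) = 2 · P(B_t ≥ a) for a ≥ 0. Since B_t ~ N(0, t), P(B_t ≥ 1.28) = 1 − Φ(1.28/√t) = 1 − Φ(1.28/√3.95) = 1 − Φ(0.6440). So
  P(M_{3.95} ≥ 1.28) = 2(1 − Φ(0.6440)) ≈ 0.5196.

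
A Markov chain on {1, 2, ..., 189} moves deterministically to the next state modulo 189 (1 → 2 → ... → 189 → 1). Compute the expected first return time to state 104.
E[T_104 | X_0 = 104] = 189

The chain cycles deterministically, so starting at state 104 it returns in exactly 189 steps. Equivalently, the stationary distribution is uniform π_j = 1/189 for every state j, so by Kac's formula E[T_104] = 1/π_104 = 189.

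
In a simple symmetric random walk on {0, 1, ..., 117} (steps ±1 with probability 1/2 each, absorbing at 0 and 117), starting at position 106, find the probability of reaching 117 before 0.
P(hit 117 before 0) = 106/117

Let u_k = P(hit 117 before 0 | start at k). Then u_0 = 0, u_117 = 1, and u_k = u_{k-1}/2 + u_{k+1}/2 for 1 ≤ k ≤ 116. This harmonic recurrence is solved by u_k = k/117, giving u_106 = 106/117.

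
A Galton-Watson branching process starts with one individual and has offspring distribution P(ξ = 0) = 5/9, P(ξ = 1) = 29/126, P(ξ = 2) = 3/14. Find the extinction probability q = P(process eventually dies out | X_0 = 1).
q = 1

Mean offspring μ = 0·5/9 + 1·29/126 + 2·3/14 = 83/126 ≤ 1. For μ ≤ 1 with offspring not concentrated at 1, the Galton-Watson process goes extinct almost surely, so q = 1.
(Algebraic check: The pgf is f(s) = 5/9 + 29/126·s + 3/14·s². The extinction probability q is the smallest fixed point of f in [0, 1]. Setting s = f(s):
  3/14·s² + (29/126 − 1)·s + 5/9 = 0
  3/14·s² − (5/9 + 3/14)·s + 5/9 = 0
which factors as (s − 1)·(3/14·s − 5/9) = 0, giving roots s = 1 and s = (5/9)/(3/14) = 70/27. Since 70/27 ≥ 1, the smallest root in [0, 1] is s = 1.)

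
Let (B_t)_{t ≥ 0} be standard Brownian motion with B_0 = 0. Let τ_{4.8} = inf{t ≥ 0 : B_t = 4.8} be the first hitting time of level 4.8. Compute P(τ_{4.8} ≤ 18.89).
P(τ_{4.8} ≤ 18.89) = 2(1 − Φ(4.8/√18.89)) = 2(1 − Φ(1.1044)) ≈ 0.2694

By the reflection principle for standard BM, P(τ_b ≤ t) = 2 · P(B_t ≥ b). Since B_t ~ N(0, t), P(B_t ≥ 4.8) = 1 − Φ(4.8/√t) = 1 − Φ(4.8/√18.89) = 1 − Φ(1.1044) ≈ 0.13471. Doubling: P(τ_{4.8} ≤ 18.89) ≈ 2 · 0.13471 = 0.26942 ≈ 0.2694.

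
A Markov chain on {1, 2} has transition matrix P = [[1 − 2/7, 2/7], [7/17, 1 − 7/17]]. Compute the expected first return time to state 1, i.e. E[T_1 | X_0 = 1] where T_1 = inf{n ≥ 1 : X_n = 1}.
E[T_1 | X_0 = 1] = 1/π_1 = 83/49

For an irreducible recurrent Markov chain with stationary distribution π, E[T_i | X_0 = i] = 1/π_i (Kac's formula). Here π_1 = (7/17)/(2/7 + 7/17) = (7/17)/(83/119) = 49/83, so E[T_1 | X_0 = 1] = 1/π_1 = (2/7 + 7/17)/(7/17) = (83/119)/(7/17) = 83/49.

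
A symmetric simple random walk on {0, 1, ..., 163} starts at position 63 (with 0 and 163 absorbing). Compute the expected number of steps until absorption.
E[τ | X_0 = 63] = 6300

Let v_k = E[τ | X_0 = k]. Boundary: v_0 = v_163 = 0. Recurrence: v_k = 1 + (v_{k-1} + v_{k+1})/2 for 1 ≤ k ≤ 162. The particular solution to v_k − (v_{k-1} + v_{k+1})/2 = 1 is v_k = −k^2. Adding homogeneous solution A + B k and matching boundaries gives v_k = k (163 − k). Substituting k = 63: v_63 = 63 · 100 = 6300.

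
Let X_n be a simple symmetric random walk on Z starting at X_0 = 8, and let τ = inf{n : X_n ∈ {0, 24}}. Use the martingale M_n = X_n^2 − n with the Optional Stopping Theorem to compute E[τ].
E[τ] = 128

M_n = X_n^2 − n is a martingale (since E[X_{n+1}^2 | F_n] = X_n^2 + 1). By OST (τ has finite mean in a bounded region), E[M_τ] = E[M_0] = X_0^2 − 0 = 8^2 = 64. Also E[M_τ] = E[X_τ^2] − E[τ]. The walk exits at 0 or 24, with P(hit 24 first) = 8/24, so E[X_τ^2] = 24^2 · 8/24 + 0 = 192. Thus E[τ] = E[X_τ^2] − E[M_τ] = 192 − 64 = 128 = 8(24 − 8) = 128.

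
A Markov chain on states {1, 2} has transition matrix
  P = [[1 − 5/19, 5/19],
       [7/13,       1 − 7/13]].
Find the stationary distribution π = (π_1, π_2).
π_1 = 133/198, π_2 = 65/198

Solve πP = π with π_1 + π_2 = 1. From πP = π: π_1 · (1 − 5/19) + π_2 · 7/13 = π_1 ⇒ π_2 · 7/13 = π_1 · 5/19 ⇒ π_2/π_1 = (5/19)/(7/13) = 65/133. Together with π_1 + π_2 = 1:
  π_1 = (7/13)/(5/19 + 7/13) = (7/13)/(198/247) = 133/198,
  π_2 = (5/19)/(5/19 + 7/13) = (5/19)/(198/247) = 65/198.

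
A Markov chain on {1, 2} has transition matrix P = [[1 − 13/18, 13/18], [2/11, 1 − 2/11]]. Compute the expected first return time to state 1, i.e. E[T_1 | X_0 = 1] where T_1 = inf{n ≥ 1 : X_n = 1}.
E[T_1 | X_0 = 1] = 1/π_1 = 179/36

For an irreducible recurrent Markov chain with stationary distribution π, E[T_i | X_0 = i] = 1/π_i (Kac's formula). Here π_1 = (2/11)/(13/18 + 2/11) = (2/11)/(179/198) = 36/179, so E[T_1 | X_0 = 1] = 1/π_1 = (13/18 + 2/11)/(2/11) = (179/198)/(2/11) = 179/36.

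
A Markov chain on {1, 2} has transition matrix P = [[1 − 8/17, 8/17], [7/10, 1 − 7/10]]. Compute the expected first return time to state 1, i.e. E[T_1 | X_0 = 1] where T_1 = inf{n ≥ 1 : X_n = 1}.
E[T_1 | X_0 = 1] = 1/π_1 = 199/119

For an irreducible recurrent Markov chain with stationary distribution π, E[T_i | X_0 = i] = 1/π_i (Kac's formula). Here π_1 = (7/10)/(8/17 + 7/10) = (7/10)/(199/170) = 119/199, so E[T_1 | X_0 = 1] = 1/π_1 = (8/17 + 7/10)/(7/10) = (199/170)/(7/10) = 199/119.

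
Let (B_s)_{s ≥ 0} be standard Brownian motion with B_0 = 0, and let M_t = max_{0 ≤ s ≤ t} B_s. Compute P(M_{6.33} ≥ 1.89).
P(M_{6.33} ≥ 1.89) = 2·P(B_{6.33} ≥ 1.89) = 2(1 − Φ(1.89/√6.33)) ≈ 0.4525

By the reflection principle for Brownian motion, P(M_t ≥ a) = 2 · P(B_t ≥ a) for a ≥ 0. Since B_t ~ N(0, t), P(B_t ≥ 1.89) = 1 − Φ(1.89/√t) = 1 − Φ(1.89/√6.33) = 1 − Φ(0.7512). So
  P(M_{6.33} ≥ 1.89) = 2(1 − Φ(0.7512)) ≈ 0.4525.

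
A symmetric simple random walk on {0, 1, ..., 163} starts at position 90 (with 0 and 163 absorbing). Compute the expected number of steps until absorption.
E[τ | X_0 = 90] = 6570

Let v_k = E[τ | X_0 = k]. Boundary: v_0 = v_163 = 0. Recurrence: v_k = 1 + (v_{k-1} + v_{k+1})/2 for 1 ≤ k ≤ 162. The particular solution to v_k − (v_{k-1} + v_{k+1})/2 = 1 is v_k = −k^2. Adding homogeneous solution A + B k and matching boundaries gives v_k = k (163 − k). Substituting k = 90: v_90 = 90 · 73 = 6570.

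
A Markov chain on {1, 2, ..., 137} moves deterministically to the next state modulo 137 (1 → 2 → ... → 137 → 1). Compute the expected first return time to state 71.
E[T_71 | X_0 = 71] = 137

The chain cycles deterministically, so starting at state 71 it returns in exactly 137 steps. Equivalently, the stationary distribution is uniform π_j = 1/137 for every state j, so by Kac's formula E[T_71] = 1/π_71 = 137.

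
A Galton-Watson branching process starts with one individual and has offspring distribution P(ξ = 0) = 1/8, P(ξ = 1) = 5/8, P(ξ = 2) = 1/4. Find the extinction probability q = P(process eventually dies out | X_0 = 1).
q = 1/2

The pgf is f(s) = 1/8 + 5/8·s + 1/4·s². The extinction probability q is the smallest fixed point of f in [0, 1]. Setting s = f(s):
  1/4·s² + (5/8 − 1)·s + 1/8 = 0
  1/4·s² − (1/8 + 1/4)·s + 1/8 = 0
which factors as (s − 1)·(1/4·s − 1/8) = 0, giving roots s = 1 and s = (1/8)/(1/4) = 1/2.
Mean offspring μ = 5/8 + 2·1/4 = 9/8 > 1 (supercritical), so q < 1. The extinction probability is the smaller root: q = (1/8)/(1/4) = 1/2.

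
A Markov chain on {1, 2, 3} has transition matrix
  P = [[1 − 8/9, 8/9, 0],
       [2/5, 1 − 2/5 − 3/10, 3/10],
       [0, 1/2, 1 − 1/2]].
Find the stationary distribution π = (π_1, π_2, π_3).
π = (9/41, 20/41, 12/41)

This is a birth-death chain on three states, which satisfies detailed balance: π_1 · P_{12} = π_2 · P_{21} and π_2 · P_{23} = π_3 · P_{32}.
From π_1 · 8/9 = π_2 · 2/5: π_2/π_1 = (8/9)/(2/5) = 20/9.
From π_2 · 3/10 = π_3 · 1/2: π_3/π_2 = (3/10)/(1/2) = 3/5.
Take π_1 proportional to 1; then unnormalized π = (1, 20/9, 4/3). Normalize by dividing by the sum 41/9:
  π = (9/41, 20/41, 12/41).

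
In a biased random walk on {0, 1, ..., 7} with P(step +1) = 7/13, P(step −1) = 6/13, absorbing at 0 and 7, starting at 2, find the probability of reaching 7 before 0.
P(hit 7 before 0) = (1 − (6/7)^2) / (1 − (6/7)^7) = 218491/543607

Let u_k denote P(reach 7 before 0 | start at k). Boundary: u_0 = 0, u_7 = 1. Recurrence: u_k = 7/13·u_{k+1} + 6/13·u_{k-1} for 1 ≤ k ≤ 6. Try u_k = A + B·r^k with r = q/p = (6/13)/(7/13) = 6/7. Substitution satisfies the recurrence; boundary conditions give:
  u_k = (1 − r^k) / (1 − r^N) = (1 − (6/7)^2) / (1 − (6/7)^7) = 218491/543607.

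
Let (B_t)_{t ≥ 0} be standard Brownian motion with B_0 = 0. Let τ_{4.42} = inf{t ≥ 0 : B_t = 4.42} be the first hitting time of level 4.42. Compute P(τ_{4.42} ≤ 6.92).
P(τ_{4.42} ≤ 6.92) = 2(1 − Φ(4.42/√6.92)) = 2(1 − Φ(1.6802)) ≈ 0.0929

By the reflection principle for standard BM, P(τ_b ≤ t) = 2 · P(B_t ≥ b). Since B_t ~ N(0, t), P(B_t ≥ 4.42) = 1 − Φ(4.42/√t) = 1 − Φ(4.42/√6.92) = 1 − Φ(1.6802) ≈ 0.04646. Doubling: P(τ_{4.42} ≤ 6.92) ≈ 2 · 0.04646 = 0.09292 ≈ 0.0929.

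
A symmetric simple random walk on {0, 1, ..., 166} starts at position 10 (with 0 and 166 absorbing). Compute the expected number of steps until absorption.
E[τ | X_0 = 10] = 1560

Let v_k = E[τ | X_0 = k]. Boundary: v_0 = v_166 = 0. Recurrence: v_k = 1 + (v_{k-1} + v_{k+1})/2 for 1 ≤ k ≤ 165. The particular solution to v_k − (v_{k-1} + v_{k+1})/2 = 1 is v_k = −k^2. Adding homogeneous solution A + B k and matching boundaries gives v_k = k (166 − k). Substituting k = 10: v_10 = 10 · 156 = 1560.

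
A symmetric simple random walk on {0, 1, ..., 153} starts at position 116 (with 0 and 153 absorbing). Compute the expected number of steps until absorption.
E[τ | X_0 = 116] = 4292

Let v_k = E[τ | X_0 = k]. Boundary: v_0 = v_153 = 0. Recurrence: v_k = 1 + (v_{k-1} + v_{k+1})/2 for 1 ≤ k ≤ 152. The particular solution to v_k − (v_{k-1} + v_{k+1})/2 = 1 is v_k = −k^2. Adding homogeneous solution A + B k and matching boundaries gives v_k = k (153 − k). Substituting k = 116: v_116 = 116 · 37 = 4292.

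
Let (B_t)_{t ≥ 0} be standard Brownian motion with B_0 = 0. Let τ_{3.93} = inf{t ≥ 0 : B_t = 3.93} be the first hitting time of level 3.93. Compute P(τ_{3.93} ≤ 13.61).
P(τ_{3.93} ≤ 13.61) = 2(1 − Φ(3.93/√13.61)) = 2(1 − Φ(1.0653)) ≈ 0.2867

By the reflection principle for standard BM, P(τ_b ≤ t) = 2 · P(B_t ≥ b). Since B_t ~ N(0, t), P(B_t ≥ 3.93) = 1 − Φ(3.93/√t) = 1 − Φ(3.93/√13.61) = 1 − Φ(1.0653) ≈ 0.14337. Doubling: P(τ_{3.93} ≤ 13.61) ≈ 2 · 0.14337 = 0.28674 ≈ 0.2867.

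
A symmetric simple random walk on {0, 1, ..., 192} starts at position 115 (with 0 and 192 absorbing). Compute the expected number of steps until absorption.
E[τ | X_0 = 115] = 8855

Let v_k = E[τ | X_0 = k]. Boundary: v_0 = v_192 = 0. Recurrence: v_k = 1 + (v_{k-1} + v_{k+1})/2 for 1 ≤ k ≤ 191. The particular solution to v_k − (v_{k-1} + v_{k+1})/2 = 1 is v_k = −k^2. Adding homogeneous solution A + B k and matching boundaries gives v_k = k (192 − k). Substituting k = 115: v_115 = 115 · 77 = 8855.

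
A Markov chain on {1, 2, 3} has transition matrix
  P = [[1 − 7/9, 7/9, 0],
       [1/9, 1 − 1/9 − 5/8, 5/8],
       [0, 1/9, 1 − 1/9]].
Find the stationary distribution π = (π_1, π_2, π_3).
π = (8/379, 56/379, 315/379)

This is a birth-death chain on three states, which satisfies detailed balance: π_1 · P_{12} = π_2 · P_{21} and π_2 · P_{23} = π_3 · P_{32}.
From π_1 · 7/9 = π_2 · 1/9: π_2/π_1 = (7/9)/(1/9) = 7.
From π_2 · 5/8 = π_3 · 1/9: π_3/π_2 = (5/8)/(1/9) = 45/8.
Take π_1 proportional to 1; then unnormalized π = (1, 7, 315/8). Normalize by dividing by the sum 379/8:
  π = (8/379, 56/379, 315/379).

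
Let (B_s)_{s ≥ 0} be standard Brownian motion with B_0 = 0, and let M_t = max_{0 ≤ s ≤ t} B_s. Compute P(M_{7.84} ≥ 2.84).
P(M_{7.84} ≥ 2.84) = 2·P(B_{7.84} ≥ 2.84) = 2(1 − Φ(2.84/√7.84)) ≈ 0.3104

By the reflection principle for Brownian motion, P(M_t ≥ a) = 2 · P(B_t ≥ a) for a ≥ 0. Since B_t ~ N(0, t), P(B_t ≥ 2.84) = 1 − Φ(2.84/√t) = 1 − Φ(2.84/√7.84) = 1 − Φ(1.0143). So
  P(M_{7.84} ≥ 2.84) = 2(1 − Φ(1.0143)) ≈ 0.3104.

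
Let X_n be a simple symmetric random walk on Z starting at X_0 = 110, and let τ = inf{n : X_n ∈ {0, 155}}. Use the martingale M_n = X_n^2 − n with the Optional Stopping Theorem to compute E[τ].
E[τ] = 4950

M_n = X_n^2 − n is a martingale (since E[X_{n+1}^2 | F_n] = X_n^2 + 1). By OST (τ has finite mean in a bounded region), E[M_τ] = E[M_0] = X_0^2 − 0 = 110^2 = 12100. Also E[M_τ] = E[X_τ^2] − E[τ]. The walk exits at 0 or 155, with P(hit 155 first) = 110/155, so E[X_τ^2] = 155^2 · 110/155 + 0 = 17050. Thus E[τ] = E[X_τ^2] − E[M_τ] = 17050 − 12100 = 4950 = 110(155 − 110) = 4950.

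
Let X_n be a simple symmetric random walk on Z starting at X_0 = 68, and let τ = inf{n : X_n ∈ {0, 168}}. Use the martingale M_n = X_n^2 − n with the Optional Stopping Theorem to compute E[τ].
E[τ] = 6800

M_n = X_n^2 − n is a martingale (since E[X_{n+1}^2 | F_n] = X_n^2 + 1). By OST (τ has finite mean in a bounded region), E[M_τ] = E[M_0] = X_0^2 − 0 = 68^2 = 4624. Also E[M_τ] = E[X_τ^2] − E[τ]. The walk exits at 0 or 168, with P(hit 168 first) = 68/168, so E[X_τ^2] = 168^2 · 68/168 + 0 = 11424. Thus E[τ] = E[X_τ^2] − E[M_τ] = 11424 − 4624 = 6800 = 68(168 − 68) = 6800.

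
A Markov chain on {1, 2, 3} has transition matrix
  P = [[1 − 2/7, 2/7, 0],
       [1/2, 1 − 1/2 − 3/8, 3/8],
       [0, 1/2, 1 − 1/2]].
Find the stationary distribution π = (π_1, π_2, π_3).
π = (1/2, 2/7, 3/14)

This is a birth-death chain on three states, which satisfies detailed balance: π_1 · P_{12} = π_2 · P_{21} and π_2 · P_{23} = π_3 · P_{32}.
From π_1 · 2/7 = π_2 · 1/2: π_2/π_1 = (2/7)/(1/2) = 4/7.
From π_2 · 3/8 = π_3 · 1/2: π_3/π_2 = (3/8)/(1/2) = 3/4.
Take π_1 proportional to 1; then unnormalized π = (1, 4/7, 3/7). Normalize by dividing by the sum 2:
  π = (1/2, 2/7, 3/14).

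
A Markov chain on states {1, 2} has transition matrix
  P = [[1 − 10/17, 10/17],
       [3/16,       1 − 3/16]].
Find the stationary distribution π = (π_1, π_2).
π_1 = 51/211, π_2 = 160/211

Solve πP = π with π_1 + π_2 = 1. From πP = π: π_1 · (1 − 10/17) + π_2 · 3/16 = π_1 ⇒ π_2 · 3/16 = π_1 · 10/17 ⇒ π_2/π_1 = (10/17)/(3/16) = 160/51. Together with π_1 + π_2 = 1:
  π_1 = (3/16)/(10/17 + 3/16) = (3/16)/(211/272) = 51/211,
  π_2 = (10/17)/(10/17 + 3/16) = (10/17)/(211/272) = 160/211.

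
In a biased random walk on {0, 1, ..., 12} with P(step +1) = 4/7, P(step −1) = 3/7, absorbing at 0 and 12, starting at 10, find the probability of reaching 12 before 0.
P(hit 12 before 0) = (1 − (3/4)^10) / (1 − (3/4)^12) = 2261776/2320825

Let u_k denote P(reach 12 before 0 | start at k). Boundary: u_0 = 0, u_12 = 1. Recurrence: u_k = 4/7·u_{k+1} + 3/7·u_{k-1} for 1 ≤ k ≤ 11. Try u_k = A + B·r^k with r = q/p = (3/7)/(4/7) = 3/4. Substitution satisfies the recurrence; boundary conditions give:
  u_k = (1 − r^k) / (1 − r^N) = (1 − (3/4)^10) / (1 − (3/4)^12) = 2261776/2320825.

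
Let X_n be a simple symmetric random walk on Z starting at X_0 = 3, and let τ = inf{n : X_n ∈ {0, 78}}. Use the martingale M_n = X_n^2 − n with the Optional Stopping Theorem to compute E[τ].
E[τ] = 225

M_n = X_n^2 − n is a martingale (since E[X_{n+1}^2 | F_n] = X_n^2 + 1). By OST (τ has finite mean in a bounded region), E[M_τ] = E[M_0] = X_0^2 − 0 = 3^2 = 9. Also E[M_τ] = E[X_τ^2] − E[τ]. The walk exits at 0 or 78, with P(hit 78 first) = 3/78, so E[X_τ^2] = 78^2 · 3/78 + 0 = 234. Thus E[τ] = E[X_τ^2] − E[M_τ] = 234 − 9 = 225 = 3(78 − 3) = 225.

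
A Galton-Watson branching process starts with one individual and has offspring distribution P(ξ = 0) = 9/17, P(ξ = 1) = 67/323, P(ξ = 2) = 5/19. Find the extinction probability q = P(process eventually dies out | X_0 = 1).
q = 1

Mean offspring μ = 0·9/17 + 1·67/323 + 2·5/19 = 237/323 ≤ 1. For μ ≤ 1 with offspring not concentrated at 1, the Galton-Watson process goes extinct almost surely, so q = 1.
(Algebraic check: The pgf is f(s) = 9/17 + 67/323·s + 5/19·s². The extinction probability q is the smallest fixed point of f in [0, 1]. Setting s = f(s):
  5/19·s² + (67/323 − 1)·s + 9/17 = 0
  5/19·s² − (9/17 + 5/19)·s + 9/17 = 0
which factors as (s − 1)·(5/19·s − 9/17) = 0, giving roots s = 1 and s = (9/17)/(5/19) = 171/85. Since 171/85 ≥ 1, the smallest root in [0, 1] is s = 1.)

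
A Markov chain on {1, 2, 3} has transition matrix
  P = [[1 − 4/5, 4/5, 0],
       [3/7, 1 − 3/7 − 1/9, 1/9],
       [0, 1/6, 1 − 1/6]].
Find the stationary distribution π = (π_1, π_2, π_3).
π = (9/37, 84/185, 56/185)

This is a birth-death chain on three states, which satisfies detailed balance: π_1 · P_{12} = π_2 · P_{21} and π_2 · P_{23} = π_3 · P_{32}.
From π_1 · 4/5 = π_2 · 3/7: π_2/π_1 = (4/5)/(3/7) = 28/15.
From π_2 · 1/9 = π_3 · 1/6: π_3/π_2 = (1/9)/(1/6) = 2/3.
Take π_1 proportional to 1; then unnormalized π = (1, 28/15, 56/45). Normalize by dividing by the sum 37/9:
  π = (9/37, 84/185, 56/185).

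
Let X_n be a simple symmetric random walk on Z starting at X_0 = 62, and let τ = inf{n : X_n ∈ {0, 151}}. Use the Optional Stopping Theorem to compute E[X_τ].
E[X_τ] = 62

X_n is a martingale and τ is a bounded-mean stopping time (indeed τ is finite a.s. with bounded expectation since the walk is in a bounded region). By the OST, E[X_τ] = E[X_0] = 62. Equivalently: E[X_τ] = 151 · P(hit 151 first) + 0 · P(hit 0 first) = 151 · (62/151) = 62.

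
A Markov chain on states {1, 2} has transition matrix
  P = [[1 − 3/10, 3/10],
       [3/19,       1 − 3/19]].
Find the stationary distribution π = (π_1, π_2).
π_1 = 10/29, π_2 = 19/29

Solve πP = π with π_1 + π_2 = 1. From πP = π: π_1 · (1 − 3/10) + π_2 · 3/19 = π_1 ⇒ π_2 · 3/19 = π_1 · 3/10 ⇒ π_2/π_1 = (3/10)/(3/19) = 19/10. Together with π_1 + π_2 = 1:
  π_1 = (3/19)/(3/10 + 3/19) = (3/19)/(87/190) = 10/29,
  π_2 = (3/10)/(3/10 + 3/19) = (3/10)/(87/190) = 19/29.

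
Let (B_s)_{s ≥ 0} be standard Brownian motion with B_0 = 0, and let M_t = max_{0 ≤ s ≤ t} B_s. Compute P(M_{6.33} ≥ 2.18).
P(M_{6.33} ≥ 2.18) = 2·P(B_{6.33} ≥ 2.18) = 2(1 − Φ(2.18/√6.33)) ≈ 0.3862

By the reflection principle for Brownian motion, P(M_t ≥ a) = 2 · P(B_t ≥ a) for a ≥ 0. Since B_t ~ N(0, t), P(B_t ≥ 2.18) = 1 − Φ(2.18/√t) = 1 − Φ(2.18/√6.33) = 1 − Φ(0.8665). So
  P(M_{6.33} ≥ 2.18) = 2(1 − Φ(0.8665)) ≈ 0.3862.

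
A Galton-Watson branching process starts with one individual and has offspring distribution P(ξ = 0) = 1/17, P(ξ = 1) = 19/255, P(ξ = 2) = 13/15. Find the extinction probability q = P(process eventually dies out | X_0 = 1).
q = 15/221

The pgf is f(s) = 1/17 + 19/255·s + 13/15·s². The extinction probability q is the smallest fixed point of f in [0, 1]. Setting s = f(s):
  13/15·s² + (19/255 − 1)·s + 1/17 = 0
  13/15·s² − (1/17 + 13/15)·s + 1/17 = 0
which factors as (s − 1)·(13/15·s − 1/17) = 0, giving roots s = 1 and s = (1/17)/(13/15) = 15/221.
Mean offspring μ = 19/255 + 2·13/15 = 461/255 > 1 (supercritical), so q < 1. The extinction probability is the smaller root: q = (1/17)/(13/15) = 15/221.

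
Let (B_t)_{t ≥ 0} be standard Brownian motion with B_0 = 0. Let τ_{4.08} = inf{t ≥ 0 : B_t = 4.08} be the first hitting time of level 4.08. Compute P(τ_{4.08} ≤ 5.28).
P(τ_{4.08} ≤ 5.28) = 2(1 − Φ(4.08/√5.28)) = 2(1 − Φ(1.7756)) ≈ 0.0758

By the reflection principle for standard BM, P(τ_b ≤ t) = 2 · P(B_t ≥ b). Since B_t ~ N(0, t), P(B_t ≥ 4.08) = 1 − Φ(4.08/√t) = 1 − Φ(4.08/√5.28) = 1 − Φ(1.7756) ≈ 0.03790. Doubling: P(τ_{4.08} ≤ 5.28) ≈ 2 · 0.03790 = 0.07580 ≈ 0.0758.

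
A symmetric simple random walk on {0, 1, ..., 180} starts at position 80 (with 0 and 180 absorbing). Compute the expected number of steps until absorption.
E[τ | X_0 = 80] = 8000

Let v_k = E[τ | X_0 = k]. Boundary: v_0 = v_180 = 0. Recurrence: v_k = 1 + (v_{k-1} + v_{k+1})/2 for 1 ≤ k ≤ 179. The particular solution to v_k − (v_{k-1} + v_{k+1})/2 = 1 is v_k = −k^2. Adding homogeneous solution A + B k and matching boundaries gives v_k = k (180 − k). Substituting k = 80: v_80 = 80 · 100 = 8000.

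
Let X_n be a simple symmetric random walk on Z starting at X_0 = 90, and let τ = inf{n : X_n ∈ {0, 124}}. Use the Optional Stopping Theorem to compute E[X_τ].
E[X_τ] = 90

X_n is a martingale and τ is a bounded-mean stopping time (indeed τ is finite a.s. with bounded expectation since the walk is in a bounded region). By the OST, E[X_τ] = E[X_0] = 90. Equivalently: E[X_τ] = 124 · P(hit 124 first) + 0 · P(hit 0 first) = 124 · (90/124) = 90.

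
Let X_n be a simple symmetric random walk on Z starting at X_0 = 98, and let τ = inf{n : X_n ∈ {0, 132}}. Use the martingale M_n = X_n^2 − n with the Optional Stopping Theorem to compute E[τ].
E[τ] = 3332

M_n = X_n^2 − n is a martingale (since E[X_{n+1}^2 | F_n] = X_n^2 + 1). By OST (τ has finite mean in a bounded region), E[M_τ] = E[M_0] = X_0^2 − 0 = 98^2 = 9604. Also E[M_τ] = E[X_τ^2] − E[τ]. The walk exits at 0 or 132, with P(hit 132 first) = 98/132, so E[X_τ^2] = 132^2 · 98/132 + 0 = 12936. Thus E[τ] = E[X_τ^2] − E[M_τ] = 12936 − 9604 = 3332 = 98(132 − 98) = 3332.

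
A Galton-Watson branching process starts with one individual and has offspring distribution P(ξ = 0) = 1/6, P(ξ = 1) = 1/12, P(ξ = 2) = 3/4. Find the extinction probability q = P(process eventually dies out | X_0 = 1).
q = 2/9

The pgf is f(s) = 1/6 + 1/12·s + 3/4·s². The extinction probability q is the smallest fixed point of f in [0, 1]. Setting s = f(s):
  3/4·s² + (1/12 − 1)·s + 1/6 = 0
  3/4·s² − (1/6 + 3/4)·s + 1/6 = 0
which factors as (s − 1)·(3/4·s − 1/6) = 0, giving roots s = 1 and s = (1/6)/(3/4) = 2/9.
Mean offspring μ = 1/12 + 2·3/4 = 19/12 > 1 (supercritical), so q < 1. The extinction probability is the smaller root: q = (1/6)/(3/4) = 2/9.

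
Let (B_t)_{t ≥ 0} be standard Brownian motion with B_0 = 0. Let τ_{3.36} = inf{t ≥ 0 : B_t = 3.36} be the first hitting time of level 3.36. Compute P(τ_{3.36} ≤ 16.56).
P(τ_{3.36} ≤ 16.56) = 2(1 − Φ(3.36/√16.56)) = 2(1 − Φ(0.8257)) ≈ 0.4090

By the reflection principle for standard BM, P(τ_b ≤ t) = 2 · P(B_t ≥ b). Since B_t ~ N(0, t), P(B_t ≥ 3.36) = 1 − Φ(3.36/√t) = 1 − Φ(3.36/√16.56) = 1 − Φ(0.8257) ≈ 0.20449. Doubling: P(τ_{3.36} ≤ 16.56) ≈ 2 · 0.20449 = 0.40898 ≈ 0.4090.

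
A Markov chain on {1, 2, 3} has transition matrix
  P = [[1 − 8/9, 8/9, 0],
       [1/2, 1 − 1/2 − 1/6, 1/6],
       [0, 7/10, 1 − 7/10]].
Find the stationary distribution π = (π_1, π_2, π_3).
π = (189/605, 336/605, 16/121)

This is a birth-death chain on three states, which satisfies detailed balance: π_1 · P_{12} = π_2 · P_{21} and π_2 · P_{23} = π_3 · P_{32}.
From π_1 · 8/9 = π_2 · 1/2: π_2/π_1 = (8/9)/(1/2) = 16/9.
From π_2 · 1/6 = π_3 · 7/10: π_3/π_2 = (1/6)/(7/10) = 5/21.
Take π_1 proportional to 1; then unnormalized π = (1, 16/9, 80/189). Normalize by dividing by the sum 605/189:
  π = (189/605, 336/605, 16/121).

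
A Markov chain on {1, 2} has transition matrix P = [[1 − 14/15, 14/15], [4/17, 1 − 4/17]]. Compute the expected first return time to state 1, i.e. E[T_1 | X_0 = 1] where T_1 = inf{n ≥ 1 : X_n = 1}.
E[T_1 | X_0 = 1] = 1/π_1 = 149/30

For an irreducible recurrent Markov chain with stationary distribution π, E[T_i | X_0 = i] = 1/π_i (Kac's formula). Here π_1 = (4/17)/(14/15 + 4/17) = (4/17)/(298/255) = 30/149, so E[T_1 | X_0 = 1] = 1/π_1 = (14/15 + 4/17)/(4/17) = (298/255)/(4/17) = 149/30.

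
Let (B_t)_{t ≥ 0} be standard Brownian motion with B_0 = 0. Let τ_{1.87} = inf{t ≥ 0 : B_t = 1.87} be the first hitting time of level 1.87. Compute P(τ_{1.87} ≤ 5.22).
P(τ_{1.87} ≤ 5.22) = 2(1 − Φ(1.87/√5.22)) = 2(1 − Φ(0.8185)) ≈ 0.4131

By the reflection principle for standard BM, P(τ_b ≤ t) = 2 · P(B_t ≥ b). Since B_t ~ N(0, t), P(B_t ≥ 1.87) = 1 − Φ(1.87/√t) = 1 − Φ(1.87/√5.22) = 1 − Φ(0.8185) ≈ 0.20654. Doubling: P(τ_{1.87} ≤ 5.22) ≈ 2 · 0.20654 = 0.41308 ≈ 0.4131.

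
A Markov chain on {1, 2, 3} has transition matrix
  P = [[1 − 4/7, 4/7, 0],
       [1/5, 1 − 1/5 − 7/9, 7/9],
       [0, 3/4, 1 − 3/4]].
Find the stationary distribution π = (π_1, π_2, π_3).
π = (189/1289, 540/1289, 560/1289)

This is a birth-death chain on three states, which satisfies detailed balance: π_1 · P_{12} = π_2 · P_{21} and π_2 · P_{23} = π_3 · P_{32}.
From π_1 · 4/7 = π_2 · 1/5: π_2/π_1 = (4/7)/(1/5) = 20/7.
From π_2 · 7/9 = π_3 · 3/4: π_3/π_2 = (7/9)/(3/4) = 28/27.
Take π_1 proportional to 1; then unnormalized π = (1, 20/7, 80/27). Normalize by dividing by the sum 1289/189:
  π = (189/1289, 540/1289, 560/1289).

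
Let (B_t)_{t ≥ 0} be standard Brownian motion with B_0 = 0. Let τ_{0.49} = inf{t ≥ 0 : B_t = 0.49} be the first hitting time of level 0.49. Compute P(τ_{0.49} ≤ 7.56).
P(τ_{0.49} ≤ 7.56) = 2(1 − Φ(0.49/√7.56)) = 2(1 − Φ(0.1782)) ≈ 0.8586

By the reflection principle for standard BM, P(τ_b ≤ t) = 2 · P(B_t ≥ b). Since B_t ~ N(0, t), P(B_t ≥ 0.49) = 1 − Φ(0.49/√t) = 1 − Φ(0.49/√7.56) = 1 − Φ(0.1782) ≈ 0.42928. Doubling: P(τ_{0.49} ≤ 7.56) ≈ 2 · 0.42928 = 0.85856 ≈ 0.8586.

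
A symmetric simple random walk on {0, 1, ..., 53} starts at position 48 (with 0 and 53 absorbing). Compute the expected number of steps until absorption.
E[τ | X_0 = 48] = 240

Let v_k = E[τ | X_0 = k]. Boundary: v_0 = v_53 = 0. Recurrence: v_k = 1 + (v_{k-1} + v_{k+1})/2 for 1 ≤ k ≤ 52. The particular solution to v_k − (v_{k-1} + v_{k+1})/2 = 1 is v_k = −k^2. Adding homogeneous solution A + B k and matching boundaries gives v_k = k (53 − k). Substituting k = 48: v_48 = 48 · 5 = 240.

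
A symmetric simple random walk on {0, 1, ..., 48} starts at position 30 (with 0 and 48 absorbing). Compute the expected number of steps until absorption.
E[τ | X_0 = 30] = 540

Let v_k = E[τ | X_0 = k]. Boundary: v_0 = v_48 = 0. Recurrence: v_k = 1 + (v_{k-1} + v_{k+1})/2 for 1 ≤ k ≤ 47. The particular solution to v_k − (v_{k-1} + v_{k+1})/2 = 1 is v_k = −k^2. Adding homogeneous solution A + B k and matching boundaries gives v_k = k (48 − k). Substituting k = 30: v_30 = 30 · 18 = 540.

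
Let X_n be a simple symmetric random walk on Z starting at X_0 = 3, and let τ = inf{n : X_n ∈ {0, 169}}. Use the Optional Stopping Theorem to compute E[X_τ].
E[X_τ] = 3

X_n is a martingale and τ is a bounded-mean stopping time (indeed τ is finite a.s. with bounded expectation since the walk is in a bounded region). By the OST, E[X_τ] = E[X_0] = 3. Equivalently: E[X_τ] = 169 · P(hit 169 first) + 0 · P(hit 0 first) = 169 · (3/169) = 3.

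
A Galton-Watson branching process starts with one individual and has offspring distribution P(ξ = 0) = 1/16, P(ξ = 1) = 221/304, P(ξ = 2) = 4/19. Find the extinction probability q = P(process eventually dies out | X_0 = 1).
q = 19/64

The pgf is f(s) = 1/16 + 221/304·s + 4/19·s². The extinction probability q is the smallest fixed point of f in [0, 1]. Setting s = f(s):
  4/19·s² + (221/304 − 1)·s + 1/16 = 0
  4/19·s² − (1/16 + 4/19)·s + 1/16 = 0
which factors as (s − 1)·(4/19·s − 1/16) = 0, giving roots s = 1 and s = (1/16)/(4/19) = 19/64.
Mean offspring μ = 221/304 + 2·4/19 = 349/304 > 1 (supercritical), so q < 1. The extinction probability is the smaller root: q = (1/16)/(4/19) = 19/64.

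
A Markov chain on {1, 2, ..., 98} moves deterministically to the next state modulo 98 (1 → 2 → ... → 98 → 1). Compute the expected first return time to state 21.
E[T_21 | X_0 = 21] = 98

The chain cycles deterministically, so starting at state 21 it returns in exactly 98 steps. Equivalently, the stationary distribution is uniform π_j = 1/98 for every state j, so by Kac's formula E[T_21] = 1/π_21 = 98.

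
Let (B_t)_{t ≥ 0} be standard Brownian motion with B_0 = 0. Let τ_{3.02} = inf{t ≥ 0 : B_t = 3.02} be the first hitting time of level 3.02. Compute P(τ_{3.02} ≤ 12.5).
P(τ_{3.02} ≤ 12.5) = 2(1 − Φ(3.02/√12.5)) = 2(1 − Φ(0.8542)) ≈ 0.3930

By the reflection principle for standard BM, P(τ_b ≤ t) = 2 · P(B_t ≥ b). Since B_t ~ N(0, t), P(B_t ≥ 3.02) = 1 − Φ(3.02/√t) = 1 − Φ(3.02/√12.5) = 1 − Φ(0.8542) ≈ 0.19650. Doubling: P(τ_{3.02} ≤ 12.5) ≈ 2 · 0.19650 = 0.39300 ≈ 0.3930.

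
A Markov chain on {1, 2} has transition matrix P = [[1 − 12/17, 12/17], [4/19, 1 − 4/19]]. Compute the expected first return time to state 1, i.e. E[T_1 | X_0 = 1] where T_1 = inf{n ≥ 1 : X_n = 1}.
E[T_1 | X_0 = 1] = 1/π_1 = 74/17

For an irreducible recurrent Markov chain with stationary distribution π, E[T_i | X_0 = i] = 1/π_i (Kac's formula). Here π_1 = (4/19)/(12/17 + 4/19) = (4/19)/(296/323) = 17/74, so E[T_1 | X_0 = 1] = 1/π_1 = (12/17 + 4/19)/(4/19) = (296/323)/(4/19) = 74/17.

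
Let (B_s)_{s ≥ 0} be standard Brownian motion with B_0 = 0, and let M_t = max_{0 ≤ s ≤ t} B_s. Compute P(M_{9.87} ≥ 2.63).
P(M_{9.87} ≥ 2.63) = 2·P(B_{9.87} ≥ 2.63) = 2(1 − Φ(2.63/√9.87)) ≈ 0.4025

By the reflection principle for Brownian motion, P(M_t ≥ a) = 2 · P(B_t ≥ a) for a ≥ 0. Since B_t ~ N(0, t), P(B_t ≥ 2.63) = 1 − Φ(2.63/√t) = 1 − Φ(2.63/√9.87) = 1 − Φ(0.8371). So
  P(M_{9.87} ≥ 2.63) = 2(1 − Φ(0.8371)) ≈ 0.4025.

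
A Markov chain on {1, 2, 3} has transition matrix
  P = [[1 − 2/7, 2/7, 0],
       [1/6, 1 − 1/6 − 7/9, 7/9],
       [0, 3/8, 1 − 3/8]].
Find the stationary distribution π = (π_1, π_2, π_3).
π = (63/395, 108/395, 224/395)

This is a birth-death chain on three states, which satisfies detailed balance: π_1 · P_{12} = π_2 · P_{21} and π_2 · P_{23} = π_3 · P_{32}.
From π_1 · 2/7 = π_2 · 1/6: π_2/π_1 = (2/7)/(1/6) = 12/7.
From π_2 · 7/9 = π_3 · 3/8: π_3/π_2 = (7/9)/(3/8) = 56/27.
Take π_1 proportional to 1; then unnormalized π = (1, 12/7, 32/9). Normalize by dividing by the sum 395/63:
  π = (63/395, 108/395, 224/395).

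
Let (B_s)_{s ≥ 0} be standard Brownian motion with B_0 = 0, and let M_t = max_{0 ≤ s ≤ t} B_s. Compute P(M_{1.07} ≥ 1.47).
P(M_{1.07} ≥ 1.47) = 2·P(B_{1.07} ≥ 1.47) = 2(1 − Φ(1.47/√1.07)) ≈ 0.1553

By the reflection principle for Brownian motion, P(M_t ≥ a) = 2 · P(B_t ≥ a) for a ≥ 0. Since B_t ~ N(0, t), P(B_t ≥ 1.47) = 1 − Φ(1.47/√t) = 1 − Φ(1.47/√1.07) = 1 − Φ(1.4211). So
  P(M_{1.07} ≥ 1.47) = 2(1 − Φ(1.4211)) ≈ 0.1553.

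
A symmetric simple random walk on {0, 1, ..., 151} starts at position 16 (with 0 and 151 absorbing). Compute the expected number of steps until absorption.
E[τ | X_0 = 16] = 2160

Let v_k = E[τ | X_0 = k]. Boundary: v_0 = v_151 = 0. Recurrence: v_k = 1 + (v_{k-1} + v_{k+1})/2 for 1 ≤ k ≤ 150. The particular solution to v_k − (v_{k-1} + v_{k+1})/2 = 1 is v_k = −k^2. Adding homogeneous solution A + B k and matching boundaries gives v_k = k (151 − k). Substituting k = 16: v_16 = 16 · 135 = 2160.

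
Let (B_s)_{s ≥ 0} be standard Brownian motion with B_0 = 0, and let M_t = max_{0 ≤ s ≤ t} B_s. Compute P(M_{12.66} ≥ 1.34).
P(M_{12.66} ≥ 1.34) = 2·P(B_{12.66} ≥ 1.34) = 2(1 − Φ(1.34/√12.66)) ≈ 0.7065

By the reflection principle for Brownian motion, P(M_t ≥ a) = 2 · P(B_t ≥ a) for a ≥ 0. Since B_t ~ N(0, t), P(B_t ≥ 1.34) = 1 − Φ(1.34/√t) = 1 − Φ(1.34/√12.66) = 1 − Φ(0.3766). So
  P(M_{12.66} ≥ 1.34) = 2(1 − Φ(0.3766)) ≈ 0.7065.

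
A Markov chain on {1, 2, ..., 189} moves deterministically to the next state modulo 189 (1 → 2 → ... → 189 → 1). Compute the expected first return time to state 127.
E[T_127 | X_0 = 127] = 189

The chain cycles deterministically, so starting at state 127 it returns in exactly 189 steps. Equivalently, the stationary distribution is uniform π_j = 1/189 for every state j, so by Kac's formula E[T_127] = 1/π_127 = 189.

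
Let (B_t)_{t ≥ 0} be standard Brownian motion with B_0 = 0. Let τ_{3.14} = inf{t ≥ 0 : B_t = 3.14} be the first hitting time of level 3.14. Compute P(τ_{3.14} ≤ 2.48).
P(τ_{3.14} ≤ 2.48) = 2(1 − Φ(3.14/√2.48)) = 2(1 − Φ(1.9939)) ≈ 0.0462

By the reflection principle for standard BM, P(τ_b ≤ t) = 2 · P(B_t ≥ b). Since B_t ~ N(0, t), P(B_t ≥ 3.14) = 1 − Φ(3.14/√t) = 1 − Φ(3.14/√2.48) = 1 − Φ(1.9939) ≈ 0.02308. Doubling: P(τ_{3.14} ≤ 2.48) ≈ 2 · 0.02308 = 0.04616 ≈ 0.0462.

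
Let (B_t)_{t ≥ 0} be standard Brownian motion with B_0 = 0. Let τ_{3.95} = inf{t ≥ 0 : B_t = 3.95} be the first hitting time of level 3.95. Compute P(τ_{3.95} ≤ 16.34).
P(τ_{3.95} ≤ 16.34) = 2(1 − Φ(3.95/√16.34)) = 2(1 − Φ(0.9772)) ≈ 0.3285

By the reflection principle for standard BM, P(τ_b ≤ t) = 2 · P(B_t ≥ b). Since B_t ~ N(0, t), P(B_t ≥ 3.95) = 1 − Φ(3.95/√t) = 1 − Φ(3.95/√16.34) = 1 − Φ(0.9772) ≈ 0.16424. Doubling: P(τ_{3.95} ≤ 16.34) ≈ 2 · 0.16424 = 0.32848 ≈ 0.3285.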